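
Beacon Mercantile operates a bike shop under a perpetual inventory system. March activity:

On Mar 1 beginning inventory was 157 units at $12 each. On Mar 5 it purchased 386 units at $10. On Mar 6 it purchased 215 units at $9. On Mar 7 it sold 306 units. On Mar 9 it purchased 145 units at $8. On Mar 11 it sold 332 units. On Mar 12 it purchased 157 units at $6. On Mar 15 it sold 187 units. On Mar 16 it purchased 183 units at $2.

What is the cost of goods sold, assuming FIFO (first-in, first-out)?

COGS = $8,215

Mar 7, 306 sold [FIFO — oldest first]: 157 @ $12 + 149 @ $10 = $3,374
Mar 11, 332 sold [FIFO — oldest first]: 237 @ $10 + 95 @ $9 = $3,225
Mar 15, 187 sold [FIFO — oldest first]: 120 @ $9 + 67 @ $8 = $1,616
Total COGS = $3,374 + $3,225 + $1,616 = $8,215
Ending inventory: 78 @ $8 + 157 @ $6 + 183 @ $2 = $1,932
Check: goods available $10,147 = COGS $8,215 + ending $1,932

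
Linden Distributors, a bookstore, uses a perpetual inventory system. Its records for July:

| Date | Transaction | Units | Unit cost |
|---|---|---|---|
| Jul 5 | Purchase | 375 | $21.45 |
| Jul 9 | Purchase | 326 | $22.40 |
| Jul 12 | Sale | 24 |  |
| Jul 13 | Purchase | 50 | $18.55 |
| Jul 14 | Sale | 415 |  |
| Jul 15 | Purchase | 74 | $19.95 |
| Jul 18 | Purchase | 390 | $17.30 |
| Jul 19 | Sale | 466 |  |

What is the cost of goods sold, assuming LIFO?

Jul 12, 24 sold [LIFO — newest first]: 24 @ $22.40 = $537.60
Jul 14, 415 sold [LIFO — newest first]: 50 @ $18.55 + 302 @ $22.40 + 63 @ $21.45 = $9,043.65
Jul 19, 466 sold [LIFO — newest first]: 390 @ $17.30 + 74 @ $19.95 + 2 @ $21.45 = $8,266.20
Total COGS = $537.60 + $9,043.65 + $8,266.20 = $17,847.45
Ending inventory: 310 @ $21.45 = $6,649.50

COGS = $17,847.45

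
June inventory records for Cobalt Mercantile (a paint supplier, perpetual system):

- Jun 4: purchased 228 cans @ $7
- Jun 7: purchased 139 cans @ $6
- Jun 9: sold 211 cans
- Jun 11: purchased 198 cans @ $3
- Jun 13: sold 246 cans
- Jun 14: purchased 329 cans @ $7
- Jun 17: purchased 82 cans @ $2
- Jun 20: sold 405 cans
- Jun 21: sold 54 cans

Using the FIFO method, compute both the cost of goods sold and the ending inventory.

COGS = $5,371; ending inventory = $120

Jun 9, 211 sold [FIFO — oldest first]: 211 @ $7 = $1,477
Jun 13, 246 sold [FIFO — oldest first]: 17 @ $7 + 139 @ $6 + 90 @ $3 = $1,223
Jun 20, 405 sold [FIFO — oldest first]: 108 @ $3 + 297 @ $7 = $2,403
Jun 21, 54 sold [FIFO — oldest first]: 32 @ $7 + 22 @ $2 = $268
Total COGS = $1,477 + $1,223 + $2,403 + $268 = $5,371
Ending inventory: 60 @ $2 = $120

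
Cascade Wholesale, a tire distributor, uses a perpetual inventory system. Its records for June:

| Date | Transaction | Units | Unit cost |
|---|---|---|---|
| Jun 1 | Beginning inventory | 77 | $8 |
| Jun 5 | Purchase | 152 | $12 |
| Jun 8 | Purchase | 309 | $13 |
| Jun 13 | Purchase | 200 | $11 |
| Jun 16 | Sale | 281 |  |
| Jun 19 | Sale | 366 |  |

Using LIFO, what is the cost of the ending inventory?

Ending inventory = $784

Jun 16, 281 sold [LIFO — newest first]: 200 @ $11 + 81 @ $13 = $3,253
Jun 19, 366 sold [LIFO — newest first]: 228 @ $13 + 138 @ $12 = $4,620
Total COGS = $3,253 + $4,620 = $7,873
Ending inventory: 77 @ $8 + 14 @ $12 = $784
Check: goods available $8,657 = COGS $7,873 + ending $784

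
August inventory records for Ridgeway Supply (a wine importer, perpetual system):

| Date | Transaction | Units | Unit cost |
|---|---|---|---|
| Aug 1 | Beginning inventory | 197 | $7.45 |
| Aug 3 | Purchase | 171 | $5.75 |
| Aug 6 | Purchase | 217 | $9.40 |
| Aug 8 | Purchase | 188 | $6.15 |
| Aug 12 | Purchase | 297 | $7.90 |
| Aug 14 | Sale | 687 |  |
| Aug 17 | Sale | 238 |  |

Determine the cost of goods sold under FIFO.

Aug 14, 687 sold [FIFO — oldest first]: 197 @ $7.45 + 171 @ $5.75 + 217 @ $9.40 + 102 @ $6.15 = $5,118.00
Aug 17, 238 sold [FIFO — oldest first]: 86 @ $6.15 + 152 @ $7.90 = $1,729.70
Total COGS = $5,118.00 + $1,729.70 = $6,847.70
Ending inventory: 145 @ $7.90 = $1,145.50

COGS = $6,847.70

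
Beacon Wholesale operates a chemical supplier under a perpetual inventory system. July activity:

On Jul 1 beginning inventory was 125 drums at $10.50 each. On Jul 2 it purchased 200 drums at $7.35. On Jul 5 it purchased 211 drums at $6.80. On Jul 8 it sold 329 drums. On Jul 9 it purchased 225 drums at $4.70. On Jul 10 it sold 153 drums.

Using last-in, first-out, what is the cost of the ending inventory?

Ending inventory = $2,253.60

Jul 8, 329 sold [LIFO — newest first]: 211 @ $6.80 + 118 @ $7.35 = $2,302.10
Jul 10, 153 sold [LIFO — newest first]: 153 @ $4.70 = $719.10
Total COGS = $2,302.10 + $719.10 = $3,021.20
Ending inventory: 125 @ $10.50 + 82 @ $7.35 + 72 @ $4.70 = $2,253.60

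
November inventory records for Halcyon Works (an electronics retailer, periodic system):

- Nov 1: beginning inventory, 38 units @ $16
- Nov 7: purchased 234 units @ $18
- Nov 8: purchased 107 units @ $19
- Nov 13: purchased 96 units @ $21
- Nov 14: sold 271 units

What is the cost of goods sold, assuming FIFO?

Nov 14, 271 sold [FIFO — oldest first]: 38 @ $16 + 233 @ $18 = $4,802
Ending inventory: 1 @ $18 + 107 @ $19 + 96 @ $21 = $4,067
Check: goods available $8,869 = COGS $4,802 + ending $4,067

COGS = $4,802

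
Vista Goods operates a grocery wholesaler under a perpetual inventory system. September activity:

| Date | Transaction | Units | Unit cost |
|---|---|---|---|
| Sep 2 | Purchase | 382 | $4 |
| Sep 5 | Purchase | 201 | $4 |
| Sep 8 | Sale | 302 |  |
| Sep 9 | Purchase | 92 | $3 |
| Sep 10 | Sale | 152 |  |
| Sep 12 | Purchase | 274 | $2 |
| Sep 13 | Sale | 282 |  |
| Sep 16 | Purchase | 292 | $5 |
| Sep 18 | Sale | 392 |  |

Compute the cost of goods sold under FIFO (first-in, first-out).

COGS = $4,051

Sep 8, 302 sold [FIFO — oldest first]: 302 @ $4 = $1,208
Sep 10, 152 sold [FIFO — oldest first]: 80 @ $4 + 72 @ $4 = $608
Sep 13, 282 sold [FIFO — oldest first]: 129 @ $4 + 92 @ $3 + 61 @ $2 = $914
Sep 18, 392 sold [FIFO — oldest first]: 213 @ $2 + 179 @ $5 = $1,321
Total COGS = $1,208 + $608 + $914 + $1,321 = $4,051
Ending inventory: 113 @ $5 = $565
Check: goods available $4,616 = COGS $4,051 + ending $565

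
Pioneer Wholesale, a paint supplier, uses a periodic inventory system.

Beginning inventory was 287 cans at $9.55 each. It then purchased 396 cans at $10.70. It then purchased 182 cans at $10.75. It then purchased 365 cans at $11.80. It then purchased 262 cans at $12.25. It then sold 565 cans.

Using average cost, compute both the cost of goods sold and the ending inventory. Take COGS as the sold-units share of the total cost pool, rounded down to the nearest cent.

COGS = $6,229.78; ending inventory = $10,221.27

Sale 1, sell 565: 565/1492 × $16,451.05 → $6,229.78
Ending inventory (cost pool remaining) = $10,221.27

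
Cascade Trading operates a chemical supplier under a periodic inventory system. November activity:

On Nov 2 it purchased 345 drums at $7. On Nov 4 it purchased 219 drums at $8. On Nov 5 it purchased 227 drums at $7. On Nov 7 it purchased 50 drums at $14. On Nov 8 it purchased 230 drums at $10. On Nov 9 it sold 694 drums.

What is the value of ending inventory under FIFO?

Nov 9, 694 sold [FIFO — oldest first]: 345 @ $7 + 219 @ $8 + 130 @ $7 = $5,077
Ending inventory: 97 @ $7 + 50 @ $14 + 230 @ $10 = $3,679

Ending inventory = $3,679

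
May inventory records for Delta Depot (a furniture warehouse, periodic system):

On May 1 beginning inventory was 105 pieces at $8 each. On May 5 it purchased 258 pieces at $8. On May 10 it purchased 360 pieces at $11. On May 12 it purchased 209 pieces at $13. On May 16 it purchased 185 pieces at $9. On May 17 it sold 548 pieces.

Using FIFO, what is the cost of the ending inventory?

May 17, 548 sold [FIFO — oldest first]: 105 @ $8 + 258 @ $8 + 185 @ $11 = $4,939
Ending inventory: 175 @ $11 + 209 @ $13 + 185 @ $9 = $6,307

Ending inventory = $6,307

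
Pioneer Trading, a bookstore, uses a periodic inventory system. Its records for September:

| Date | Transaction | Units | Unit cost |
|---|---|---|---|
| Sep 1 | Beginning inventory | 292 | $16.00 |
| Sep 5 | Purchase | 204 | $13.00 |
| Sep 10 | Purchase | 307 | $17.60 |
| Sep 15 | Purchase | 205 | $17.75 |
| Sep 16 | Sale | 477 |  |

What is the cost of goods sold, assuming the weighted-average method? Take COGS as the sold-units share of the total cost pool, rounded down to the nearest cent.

COGS = $7,744.60

Sep 16, sell 477: 477/1008 × $16,365.95 → $7,744.60
Ending inventory (cost pool remaining) = $8,621.35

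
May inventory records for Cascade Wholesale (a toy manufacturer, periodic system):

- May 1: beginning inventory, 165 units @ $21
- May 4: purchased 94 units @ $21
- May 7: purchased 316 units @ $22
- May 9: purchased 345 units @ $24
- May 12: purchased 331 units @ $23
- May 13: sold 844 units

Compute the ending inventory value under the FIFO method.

Ending inventory = $9,437

May 13, 844 sold [FIFO — oldest first]: 165 @ $21 + 94 @ $21 + 316 @ $22 + 269 @ $24 = $18,847
Ending inventory: 76 @ $24 + 331 @ $23 = $9,437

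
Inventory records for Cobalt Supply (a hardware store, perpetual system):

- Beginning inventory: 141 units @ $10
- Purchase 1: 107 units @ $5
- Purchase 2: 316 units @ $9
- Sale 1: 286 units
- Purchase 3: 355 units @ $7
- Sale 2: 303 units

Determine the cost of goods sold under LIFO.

Sale 1 (286) [LIFO — newest first]: 286 @ $9 = $2,574
Sale 2 (303) [LIFO — newest first]: 303 @ $7 = $2,121
Total COGS = $2,574 + $2,121 = $4,695
Ending inventory: 141 @ $10 + 107 @ $5 + 30 @ $9 + 52 @ $7 = $2,579

COGS = $4,695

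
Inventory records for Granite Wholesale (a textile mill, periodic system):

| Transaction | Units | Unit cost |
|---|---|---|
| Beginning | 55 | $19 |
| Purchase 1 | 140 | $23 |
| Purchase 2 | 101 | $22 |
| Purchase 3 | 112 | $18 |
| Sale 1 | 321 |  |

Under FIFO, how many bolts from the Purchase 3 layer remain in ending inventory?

87

Sale 1 (321) [FIFO — oldest first]: 55 @ $19 + 140 @ $23 + 101 @ $22 + 25 @ $18 = $6,937
Ending inventory: 87 @ $18 = $1,566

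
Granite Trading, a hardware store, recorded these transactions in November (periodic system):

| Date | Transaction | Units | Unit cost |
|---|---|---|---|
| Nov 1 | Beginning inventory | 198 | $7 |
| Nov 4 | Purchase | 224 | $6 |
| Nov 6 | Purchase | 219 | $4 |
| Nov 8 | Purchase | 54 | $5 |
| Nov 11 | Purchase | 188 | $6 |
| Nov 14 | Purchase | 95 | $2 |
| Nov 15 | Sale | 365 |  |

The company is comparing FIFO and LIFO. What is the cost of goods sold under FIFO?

COGS = $2,388

FIFO COGS: 198 @ $7 + 167 @ $6 = $2,388
LIFO COGS: 95 @ $2 + 188 @ $6 + 54 @ $5 + 28 @ $4 = $1,700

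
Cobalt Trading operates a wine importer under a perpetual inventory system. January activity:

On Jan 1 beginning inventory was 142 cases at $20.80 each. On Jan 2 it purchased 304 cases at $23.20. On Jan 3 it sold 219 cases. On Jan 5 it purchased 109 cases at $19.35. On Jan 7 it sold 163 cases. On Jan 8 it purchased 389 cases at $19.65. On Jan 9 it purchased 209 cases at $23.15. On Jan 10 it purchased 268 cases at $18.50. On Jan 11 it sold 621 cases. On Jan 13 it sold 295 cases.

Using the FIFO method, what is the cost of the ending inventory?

Jan 3, 219 sold [FIFO — oldest first]: 142 @ $20.80 + 77 @ $23.20 = $4,740.00
Jan 7, 163 sold [FIFO — oldest first]: 163 @ $23.20 = $3,781.60
Jan 11, 621 sold [FIFO — oldest first]: 64 @ $23.20 + 109 @ $19.35 + 389 @ $19.65 + 59 @ $23.15 = $12,603.65
Jan 13, 295 sold [FIFO — oldest first]: 150 @ $23.15 + 145 @ $18.50 = $6,155.00
Total COGS = $4,740.00 + $3,781.60 + $12,603.65 + $6,155.00 = $27,280.25
Ending inventory: 123 @ $18.50 = $2,275.50
Check: goods available $29,555.75 = COGS $27,280.25 + ending $2,275.50

Ending inventory = $2,275.50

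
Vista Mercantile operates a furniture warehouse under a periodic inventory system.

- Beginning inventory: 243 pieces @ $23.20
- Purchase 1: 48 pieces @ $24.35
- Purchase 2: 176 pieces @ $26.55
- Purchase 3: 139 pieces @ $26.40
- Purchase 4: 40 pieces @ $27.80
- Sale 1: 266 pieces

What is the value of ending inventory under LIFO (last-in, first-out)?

Sale 1 (266) [LIFO — newest first]: 40 @ $27.80 + 139 @ $26.40 + 87 @ $26.55 = $7,091.45
Ending inventory: 243 @ $23.20 + 48 @ $24.35 + 89 @ $26.55 = $9,169.35
Check: goods available $16,260.80 = COGS $7,091.45 + ending $9,169.35

Ending inventory = $9,169.35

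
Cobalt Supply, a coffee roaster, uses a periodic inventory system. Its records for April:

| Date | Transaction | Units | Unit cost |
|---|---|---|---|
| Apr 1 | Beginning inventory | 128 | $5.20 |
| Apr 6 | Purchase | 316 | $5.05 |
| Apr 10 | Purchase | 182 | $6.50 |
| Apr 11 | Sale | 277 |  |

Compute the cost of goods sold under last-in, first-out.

COGS = $1,662.75

Apr 11, 277 sold [LIFO — newest first]: 182 @ $6.50 + 95 @ $5.05 = $1,662.75
Ending inventory: 128 @ $5.20 + 221 @ $5.05 = $1,781.65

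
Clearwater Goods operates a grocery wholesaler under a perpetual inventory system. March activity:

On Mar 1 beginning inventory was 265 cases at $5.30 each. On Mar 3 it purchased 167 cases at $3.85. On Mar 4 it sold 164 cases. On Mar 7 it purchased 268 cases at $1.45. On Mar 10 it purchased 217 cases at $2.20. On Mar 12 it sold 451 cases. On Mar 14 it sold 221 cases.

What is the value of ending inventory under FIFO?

Ending inventory = $178.20

Mar 4, 164 sold [FIFO — oldest first]: 164 @ $5.30 = $869.20
Mar 12, 451 sold [FIFO — oldest first]: 101 @ $5.30 + 167 @ $3.85 + 183 @ $1.45 = $1,443.60
Mar 14, 221 sold [FIFO — oldest first]: 85 @ $1.45 + 136 @ $2.20 = $422.45
Total COGS = $869.20 + $1,443.60 + $422.45 = $2,735.25
Ending inventory: 81 @ $2.20 = $178.20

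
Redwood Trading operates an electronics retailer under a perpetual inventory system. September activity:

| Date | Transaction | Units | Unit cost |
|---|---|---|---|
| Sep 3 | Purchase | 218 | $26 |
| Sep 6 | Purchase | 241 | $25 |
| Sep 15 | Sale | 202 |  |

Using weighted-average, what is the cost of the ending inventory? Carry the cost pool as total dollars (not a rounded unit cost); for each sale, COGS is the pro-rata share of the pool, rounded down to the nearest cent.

After Sep 3: 218 on hand, pool $5,668.00 (≈ $26.0000 each)
After Sep 6: 459 on hand, pool $11,693.00 (≈ $25.4749 each)
Sep 15, sell 202: 202/459 × $11,693.00 → $5,145.93
Ending inventory (cost pool remaining) = $6,547.07
Check: goods available $11,693.00 = COGS $5,145.93 + ending $6,547.07

Ending inventory = $6,547.07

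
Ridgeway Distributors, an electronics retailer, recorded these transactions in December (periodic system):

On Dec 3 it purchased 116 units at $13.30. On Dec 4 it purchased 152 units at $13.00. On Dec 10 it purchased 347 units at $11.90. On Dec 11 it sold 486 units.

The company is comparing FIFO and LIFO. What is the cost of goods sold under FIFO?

COGS = $6,113.00

FIFO COGS: 116 @ $13.30 + 152 @ $13.00 + 218 @ $11.90 = $6,113.00
LIFO COGS: 347 @ $11.90 + 139 @ $13.00 = $5,936.30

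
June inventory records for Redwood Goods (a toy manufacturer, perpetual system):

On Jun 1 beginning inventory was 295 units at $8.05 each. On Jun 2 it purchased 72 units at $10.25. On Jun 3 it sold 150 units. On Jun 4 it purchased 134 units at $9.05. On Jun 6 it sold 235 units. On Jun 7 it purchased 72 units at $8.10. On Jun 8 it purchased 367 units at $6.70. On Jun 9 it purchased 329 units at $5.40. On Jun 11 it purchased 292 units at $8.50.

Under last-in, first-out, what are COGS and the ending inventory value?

Jun 3, 150 sold [LIFO — newest first]: 72 @ $10.25 + 78 @ $8.05 = $1,365.90
Jun 6, 235 sold [LIFO — newest first]: 134 @ $9.05 + 101 @ $8.05 = $2,025.75
Total COGS = $1,365.90 + $2,025.75 = $3,391.65
Ending inventory: 116 @ $8.05 + 72 @ $8.10 + 367 @ $6.70 + 329 @ $5.40 + 292 @ $8.50 = $8,234.50
Check: goods available $11,626.15 = COGS $3,391.65 + ending $8,234.50

COGS = $3,391.65; ending inventory = $8,234.50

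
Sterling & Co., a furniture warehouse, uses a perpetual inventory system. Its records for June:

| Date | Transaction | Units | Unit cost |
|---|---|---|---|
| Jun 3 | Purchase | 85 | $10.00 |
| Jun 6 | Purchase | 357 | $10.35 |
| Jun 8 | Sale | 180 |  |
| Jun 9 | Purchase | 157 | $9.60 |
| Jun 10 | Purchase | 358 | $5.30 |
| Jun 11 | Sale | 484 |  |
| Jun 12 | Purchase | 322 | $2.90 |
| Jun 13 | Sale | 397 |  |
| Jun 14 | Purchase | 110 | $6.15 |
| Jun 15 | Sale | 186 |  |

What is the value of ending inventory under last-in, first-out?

Jun 8, 180 sold [LIFO — newest first]: 180 @ $10.35 = $1,863.00
Jun 11, 484 sold [LIFO — newest first]: 358 @ $5.30 + 126 @ $9.60 = $3,107.00
Jun 13, 397 sold [LIFO — newest first]: 322 @ $2.90 + 31 @ $9.60 + 44 @ $10.35 = $1,686.80
Jun 15, 186 sold [LIFO — newest first]: 110 @ $6.15 + 76 @ $10.35 = $1,463.10
Total COGS = $1,863.00 + $3,107.00 + $1,686.80 + $1,463.10 = $8,119.90
Ending inventory: 85 @ $10.00 + 57 @ $10.35 = $1,439.95

Ending inventory = $1,439.95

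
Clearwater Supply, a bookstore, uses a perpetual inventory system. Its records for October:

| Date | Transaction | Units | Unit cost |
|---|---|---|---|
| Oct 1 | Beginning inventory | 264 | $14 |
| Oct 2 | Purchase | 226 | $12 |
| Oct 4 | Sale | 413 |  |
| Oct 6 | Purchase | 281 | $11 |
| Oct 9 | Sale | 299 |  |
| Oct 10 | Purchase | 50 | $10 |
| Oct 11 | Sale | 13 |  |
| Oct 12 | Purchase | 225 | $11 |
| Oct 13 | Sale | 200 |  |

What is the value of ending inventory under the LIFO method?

Ending inventory = $1,471

Oct 4, 413 sold [LIFO — newest first]: 226 @ $12 + 187 @ $14 = $5,330
Oct 9, 299 sold [LIFO — newest first]: 281 @ $11 + 18 @ $14 = $3,343
Oct 11, 13 sold [LIFO — newest first]: 13 @ $10 = $130
Oct 13, 200 sold [LIFO — newest first]: 200 @ $11 = $2,200
Total COGS = $5,330 + $3,343 + $130 + $2,200 = $11,003
Ending inventory: 59 @ $14 + 37 @ $10 + 25 @ $11 = $1,471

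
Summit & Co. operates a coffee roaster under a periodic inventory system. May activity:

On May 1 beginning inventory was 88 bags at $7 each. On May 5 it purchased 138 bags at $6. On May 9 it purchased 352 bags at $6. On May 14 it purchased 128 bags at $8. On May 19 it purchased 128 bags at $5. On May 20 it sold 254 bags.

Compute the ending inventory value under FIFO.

Ending inventory = $3,608

May 20, 254 sold [FIFO — oldest first]: 88 @ $7 + 138 @ $6 + 28 @ $6 = $1,612
Ending inventory: 324 @ $6 + 128 @ $8 + 128 @ $5 = $3,608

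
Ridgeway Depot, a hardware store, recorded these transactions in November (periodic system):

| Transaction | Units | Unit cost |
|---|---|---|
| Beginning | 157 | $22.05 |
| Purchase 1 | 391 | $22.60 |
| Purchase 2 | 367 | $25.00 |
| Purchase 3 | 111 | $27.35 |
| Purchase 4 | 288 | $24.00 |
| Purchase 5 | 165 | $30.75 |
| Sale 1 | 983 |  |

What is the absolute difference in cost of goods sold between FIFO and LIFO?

$2,038.55

FIFO COGS: 157 @ $22.05 + 391 @ $22.60 + 367 @ $25.00 + 68 @ $27.35 = $23,333.25
LIFO COGS: 165 @ $30.75 + 288 @ $24.00 + 111 @ $27.35 + 367 @ $25.00 + 52 @ $22.60 = $25,371.80
Difference = |$23,333.25 − $25,371.80| = $2,038.55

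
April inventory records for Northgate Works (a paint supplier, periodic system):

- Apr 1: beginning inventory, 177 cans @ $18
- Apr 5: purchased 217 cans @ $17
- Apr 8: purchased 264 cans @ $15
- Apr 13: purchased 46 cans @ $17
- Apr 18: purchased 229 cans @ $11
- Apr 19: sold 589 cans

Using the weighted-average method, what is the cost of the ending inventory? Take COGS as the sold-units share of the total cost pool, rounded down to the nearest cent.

Ending inventory = $5,211.99

Apr 19, sell 589: 589/933 × $14,136.00 → $8,924.01
Ending inventory (cost pool remaining) = $5,211.99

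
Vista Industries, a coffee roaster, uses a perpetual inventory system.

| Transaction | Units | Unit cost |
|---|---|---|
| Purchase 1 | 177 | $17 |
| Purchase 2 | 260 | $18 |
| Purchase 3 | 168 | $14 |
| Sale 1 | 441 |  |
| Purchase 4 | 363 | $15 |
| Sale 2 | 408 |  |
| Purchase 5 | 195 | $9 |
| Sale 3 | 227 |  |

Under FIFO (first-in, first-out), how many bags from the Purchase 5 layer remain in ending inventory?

87

Sale 1 (441) [FIFO — oldest first]: 177 @ $17 + 260 @ $18 + 4 @ $14 = $7,745
Sale 2 (408) [FIFO — oldest first]: 164 @ $14 + 244 @ $15 = $5,956
Sale 3 (227) [FIFO — oldest first]: 119 @ $15 + 108 @ $9 = $2,757
Total COGS = $7,745 + $5,956 + $2,757 = $16,458
Ending inventory: 87 @ $9 = $783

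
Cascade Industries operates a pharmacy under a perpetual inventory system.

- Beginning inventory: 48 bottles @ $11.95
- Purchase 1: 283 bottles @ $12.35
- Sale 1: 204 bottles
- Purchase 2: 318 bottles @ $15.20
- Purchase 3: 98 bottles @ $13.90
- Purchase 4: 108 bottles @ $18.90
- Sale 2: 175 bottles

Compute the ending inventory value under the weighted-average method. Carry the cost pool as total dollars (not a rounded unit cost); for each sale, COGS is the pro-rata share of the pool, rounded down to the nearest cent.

Ending inventory = $7,164.20

After Beginning: 48 on hand, pool $573.60 (≈ $11.9500 each)
After Purchase 1: 331 on hand, pool $4,068.65 (≈ $12.2920 each)
Sale 1, sell 204: 204/331 × $4,068.65 → $2,507.56
After Purchase 2: 445 on hand, pool $6,394.69 (≈ $14.3701 each)
After Purchase 3: 543 on hand, pool $7,756.89 (≈ $14.2852 each)
After Purchase 4: 651 on hand, pool $9,798.09 (≈ $15.0508 each)
Sale 2, sell 175: 175/651 × $9,798.09 → $2,633.89
Total COGS = $2,507.56 + $2,633.89 = $5,141.45
Ending inventory (cost pool remaining) = $7,164.20
Check: goods available $12,305.65 = COGS $5,141.45 + ending $7,164.20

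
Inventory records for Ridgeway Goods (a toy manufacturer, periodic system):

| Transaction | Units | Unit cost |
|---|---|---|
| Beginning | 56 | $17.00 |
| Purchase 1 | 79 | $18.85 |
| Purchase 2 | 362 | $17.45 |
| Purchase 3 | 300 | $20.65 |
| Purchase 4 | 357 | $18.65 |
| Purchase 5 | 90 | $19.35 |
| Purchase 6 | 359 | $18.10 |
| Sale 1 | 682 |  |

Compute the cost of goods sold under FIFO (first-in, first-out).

Sale 1 (682) [FIFO — oldest first]: 56 @ $17.00 + 79 @ $18.85 + 362 @ $17.45 + 185 @ $20.65 = $12,578.30
Ending inventory: 115 @ $20.65 + 357 @ $18.65 + 90 @ $19.35 + 359 @ $18.10 = $17,272.20

COGS = $12,578.30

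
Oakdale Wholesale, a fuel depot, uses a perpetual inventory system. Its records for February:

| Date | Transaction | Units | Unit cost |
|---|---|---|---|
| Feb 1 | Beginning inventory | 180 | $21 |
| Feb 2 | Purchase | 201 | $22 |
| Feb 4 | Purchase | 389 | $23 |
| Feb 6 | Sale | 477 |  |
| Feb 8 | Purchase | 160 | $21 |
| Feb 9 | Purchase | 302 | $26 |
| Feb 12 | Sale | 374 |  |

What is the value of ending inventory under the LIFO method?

Ending inventory = $8,114

Feb 6, 477 sold [LIFO — newest first]: 389 @ $23 + 88 @ $22 = $10,883
Feb 12, 374 sold [LIFO — newest first]: 302 @ $26 + 72 @ $21 = $9,364
Total COGS = $10,883 + $9,364 = $20,247
Ending inventory: 180 @ $21 + 113 @ $22 + 88 @ $21 = $8,114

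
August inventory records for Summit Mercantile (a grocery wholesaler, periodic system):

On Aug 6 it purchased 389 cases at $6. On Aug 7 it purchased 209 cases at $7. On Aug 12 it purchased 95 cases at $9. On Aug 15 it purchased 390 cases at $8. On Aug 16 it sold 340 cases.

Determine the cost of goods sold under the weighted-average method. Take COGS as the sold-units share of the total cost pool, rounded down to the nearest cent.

Aug 16, sell 340: 340/1083 × $7,772.00 → $2,439.96
Ending inventory (cost pool remaining) = $5,332.04

COGS = $2,439.96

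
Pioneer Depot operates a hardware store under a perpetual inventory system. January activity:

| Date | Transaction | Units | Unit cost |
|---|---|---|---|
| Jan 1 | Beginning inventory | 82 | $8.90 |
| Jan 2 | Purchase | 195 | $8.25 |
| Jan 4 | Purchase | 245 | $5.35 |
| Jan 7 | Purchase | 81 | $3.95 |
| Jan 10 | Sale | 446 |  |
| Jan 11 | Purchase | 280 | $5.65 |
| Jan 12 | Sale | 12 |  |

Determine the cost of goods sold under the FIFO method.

Jan 10, 446 sold [FIFO — oldest first]: 82 @ $8.90 + 195 @ $8.25 + 169 @ $5.35 = $3,242.70
Jan 12, 12 sold [FIFO — oldest first]: 12 @ $5.35 = $64.20
Total COGS = $3,242.70 + $64.20 = $3,306.90
Ending inventory: 64 @ $5.35 + 81 @ $3.95 + 280 @ $5.65 = $2,244.35
Check: goods available $5,551.25 = COGS $3,306.90 + ending $2,244.35

COGS = $3,306.90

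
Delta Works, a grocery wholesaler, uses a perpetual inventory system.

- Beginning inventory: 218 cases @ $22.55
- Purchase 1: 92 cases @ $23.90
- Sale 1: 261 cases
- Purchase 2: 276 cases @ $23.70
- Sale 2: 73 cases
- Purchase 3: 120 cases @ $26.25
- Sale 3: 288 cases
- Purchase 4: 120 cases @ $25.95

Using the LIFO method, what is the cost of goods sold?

Sale 1 (261) [LIFO — newest first]: 92 @ $23.90 + 169 @ $22.55 = $6,009.75
Sale 2 (73) [LIFO — newest first]: 73 @ $23.70 = $1,730.10
Sale 3 (288) [LIFO — newest first]: 120 @ $26.25 + 168 @ $23.70 = $7,131.60
Total COGS = $6,009.75 + $1,730.10 + $7,131.60 = $14,871.45
Ending inventory: 49 @ $22.55 + 35 @ $23.70 + 120 @ $25.95 = $5,048.45
Check: goods available $19,919.90 = COGS $14,871.45 + ending $5,048.45

COGS = $14,871.45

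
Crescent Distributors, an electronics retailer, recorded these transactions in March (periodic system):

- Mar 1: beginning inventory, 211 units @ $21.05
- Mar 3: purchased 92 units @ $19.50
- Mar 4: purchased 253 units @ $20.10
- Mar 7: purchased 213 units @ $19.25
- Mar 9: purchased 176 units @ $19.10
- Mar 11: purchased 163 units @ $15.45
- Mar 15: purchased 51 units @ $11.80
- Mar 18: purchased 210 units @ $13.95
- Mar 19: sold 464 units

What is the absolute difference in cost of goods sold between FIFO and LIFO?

$2,658.00

FIFO COGS: 211 @ $21.05 + 92 @ $19.50 + 161 @ $20.10 = $9,471.65
LIFO COGS: 210 @ $13.95 + 51 @ $11.80 + 163 @ $15.45 + 40 @ $19.10 = $6,813.65
Difference = |$9,471.65 − $6,813.65| = $2,658.00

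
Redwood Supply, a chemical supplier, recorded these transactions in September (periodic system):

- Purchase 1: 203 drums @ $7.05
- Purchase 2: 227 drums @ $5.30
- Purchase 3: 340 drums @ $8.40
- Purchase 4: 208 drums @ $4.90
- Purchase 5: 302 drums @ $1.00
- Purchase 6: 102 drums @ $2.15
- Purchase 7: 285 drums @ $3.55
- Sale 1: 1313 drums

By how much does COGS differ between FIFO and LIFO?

FIFO COGS: 203 @ $7.05 + 227 @ $5.30 + 340 @ $8.40 + 208 @ $4.90 + 302 @ $1.00 + 33 @ $2.15 = $6,882.40
LIFO COGS: 285 @ $3.55 + 102 @ $2.15 + 302 @ $1.00 + 208 @ $4.90 + 340 @ $8.40 + 76 @ $5.30 = $5,811.05
Difference = |$6,882.40 − $5,811.05| = $1,071.35

$1,071.35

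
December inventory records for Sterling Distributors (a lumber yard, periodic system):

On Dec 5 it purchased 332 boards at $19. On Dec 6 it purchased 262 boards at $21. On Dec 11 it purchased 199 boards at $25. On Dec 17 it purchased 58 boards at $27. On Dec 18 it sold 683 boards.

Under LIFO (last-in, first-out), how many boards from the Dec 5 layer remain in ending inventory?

Dec 18, 683 sold [LIFO — newest first]: 58 @ $27 + 199 @ $25 + 262 @ $21 + 164 @ $19 = $15,159
Ending inventory: 168 @ $19 = $3,192
Check: goods available $18,351 = COGS $15,159 + ending $3,192

168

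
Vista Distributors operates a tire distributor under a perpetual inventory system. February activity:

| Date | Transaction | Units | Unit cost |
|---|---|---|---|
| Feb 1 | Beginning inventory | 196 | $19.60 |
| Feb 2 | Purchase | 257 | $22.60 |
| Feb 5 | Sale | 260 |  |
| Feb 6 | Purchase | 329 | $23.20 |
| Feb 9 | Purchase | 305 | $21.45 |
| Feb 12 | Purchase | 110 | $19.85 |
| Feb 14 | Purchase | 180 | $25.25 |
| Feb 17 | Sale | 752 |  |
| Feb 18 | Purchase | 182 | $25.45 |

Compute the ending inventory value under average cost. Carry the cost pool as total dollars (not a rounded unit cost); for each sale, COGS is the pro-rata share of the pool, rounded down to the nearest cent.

After Feb 1: 196 on hand, pool $3,841.60 (≈ $19.6000 each)
After Feb 2: 453 on hand, pool $9,649.80 (≈ $21.3020 each)
Feb 5, sell 260: 260/453 × $9,649.80 → $5,538.51
After Feb 6: 522 on hand, pool $11,744.09 (≈ $22.4983 each)
After Feb 9: 827 on hand, pool $18,286.34 (≈ $22.1117 each)
After Feb 12: 937 on hand, pool $20,469.84 (≈ $21.8461 each)
After Feb 14: 1117 on hand, pool $25,014.84 (≈ $22.3947 each)
Feb 17, sell 752: 752/1117 × $25,014.84 → $16,840.78
After Feb 18: 547 on hand, pool $12,805.96 (≈ $23.4113 each)
Total COGS = $5,538.51 + $16,840.78 = $22,379.29
Ending inventory (cost pool remaining) = $12,805.96
Check: goods available $35,185.25 = COGS $22,379.29 + ending $12,805.96

Ending inventory = $12,805.96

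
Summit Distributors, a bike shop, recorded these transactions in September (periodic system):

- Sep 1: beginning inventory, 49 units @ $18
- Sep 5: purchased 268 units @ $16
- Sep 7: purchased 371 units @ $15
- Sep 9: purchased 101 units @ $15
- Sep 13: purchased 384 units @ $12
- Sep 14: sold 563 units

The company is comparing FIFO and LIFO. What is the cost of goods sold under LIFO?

FIFO COGS: 49 @ $18 + 268 @ $16 + 246 @ $15 = $8,860
LIFO COGS: 384 @ $12 + 101 @ $15 + 78 @ $15 = $7,293

COGS = $7,293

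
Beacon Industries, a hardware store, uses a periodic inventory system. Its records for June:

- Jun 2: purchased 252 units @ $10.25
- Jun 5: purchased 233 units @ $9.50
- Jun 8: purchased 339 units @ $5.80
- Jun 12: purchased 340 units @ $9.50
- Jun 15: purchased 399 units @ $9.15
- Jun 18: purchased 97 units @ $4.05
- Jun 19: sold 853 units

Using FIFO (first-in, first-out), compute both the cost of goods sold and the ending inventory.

Jun 19, 853 sold [FIFO — oldest first]: 252 @ $10.25 + 233 @ $9.50 + 339 @ $5.80 + 29 @ $9.50 = $7,038.20
Ending inventory: 311 @ $9.50 + 399 @ $9.15 + 97 @ $4.05 = $6,998.20
Check: goods available $14,036.40 = COGS $7,038.20 + ending $6,998.20

COGS = $7,038.20; ending inventory = $6,998.20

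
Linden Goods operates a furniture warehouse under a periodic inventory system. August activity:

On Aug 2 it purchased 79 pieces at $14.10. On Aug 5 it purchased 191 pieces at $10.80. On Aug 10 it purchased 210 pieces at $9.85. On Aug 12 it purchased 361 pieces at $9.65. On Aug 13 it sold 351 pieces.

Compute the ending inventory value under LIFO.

Ending inventory = $5,341.70

Aug 13, 351 sold [LIFO — newest first]: 351 @ $9.65 = $3,387.15
Ending inventory: 79 @ $14.10 + 191 @ $10.80 + 210 @ $9.85 + 10 @ $9.65 = $5,341.70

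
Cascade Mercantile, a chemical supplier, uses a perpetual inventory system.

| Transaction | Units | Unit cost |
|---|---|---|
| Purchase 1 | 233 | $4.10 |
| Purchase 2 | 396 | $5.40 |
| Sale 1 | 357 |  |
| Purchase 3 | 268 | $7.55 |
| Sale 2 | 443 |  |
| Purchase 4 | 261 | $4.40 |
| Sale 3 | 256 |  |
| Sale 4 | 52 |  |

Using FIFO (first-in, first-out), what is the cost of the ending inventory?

Ending inventory = $220.00

Sale 1 (357) [FIFO — oldest first]: 233 @ $4.10 + 124 @ $5.40 = $1,624.90
Sale 2 (443) [FIFO — oldest first]: 272 @ $5.40 + 171 @ $7.55 = $2,759.85
Sale 3 (256) [FIFO — oldest first]: 97 @ $7.55 + 159 @ $4.40 = $1,431.95
Sale 4 (52) [FIFO — oldest first]: 52 @ $4.40 = $228.80
Total COGS = $1,624.90 + $2,759.85 + $1,431.95 + $228.80 = $6,045.50
Ending inventory: 50 @ $4.40 = $220.00
Check: goods available $6,265.50 = COGS $6,045.50 + ending $220.00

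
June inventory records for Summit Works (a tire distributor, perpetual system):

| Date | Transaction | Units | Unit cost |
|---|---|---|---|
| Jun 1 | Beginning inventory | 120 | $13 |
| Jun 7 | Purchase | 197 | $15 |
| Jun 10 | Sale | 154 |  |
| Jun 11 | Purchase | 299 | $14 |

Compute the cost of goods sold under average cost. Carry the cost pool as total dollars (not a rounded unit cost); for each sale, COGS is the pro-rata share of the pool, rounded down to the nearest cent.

COGS = $2,193.40

After Jun 1: 120 on hand, pool $1,560.00 (≈ $13.0000 each)
After Jun 7: 317 on hand, pool $4,515.00 (≈ $14.2429 each)
Jun 10, sell 154: 154/317 × $4,515.00 → $2,193.40
After Jun 11: 462 on hand, pool $6,507.60 (≈ $14.0857 each)
Ending inventory (cost pool remaining) = $6,507.60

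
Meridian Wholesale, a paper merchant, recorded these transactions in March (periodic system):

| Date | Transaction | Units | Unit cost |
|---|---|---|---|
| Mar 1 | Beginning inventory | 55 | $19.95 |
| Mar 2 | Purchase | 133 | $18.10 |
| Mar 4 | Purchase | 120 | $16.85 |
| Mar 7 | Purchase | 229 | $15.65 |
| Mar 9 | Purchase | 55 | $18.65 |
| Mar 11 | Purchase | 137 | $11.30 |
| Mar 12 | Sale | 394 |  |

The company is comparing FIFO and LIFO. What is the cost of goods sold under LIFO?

COGS = $5,735.15

FIFO COGS: 55 @ $19.95 + 133 @ $18.10 + 120 @ $16.85 + 86 @ $15.65 = $6,872.45
LIFO COGS: 137 @ $11.30 + 55 @ $18.65 + 202 @ $15.65 = $5,735.15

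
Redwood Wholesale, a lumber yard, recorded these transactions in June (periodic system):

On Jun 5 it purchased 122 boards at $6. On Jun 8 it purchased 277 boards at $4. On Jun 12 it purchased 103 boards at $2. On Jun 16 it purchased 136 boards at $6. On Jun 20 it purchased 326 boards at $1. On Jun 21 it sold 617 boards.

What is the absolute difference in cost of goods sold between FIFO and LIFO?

$1,180

FIFO COGS: 122 @ $6 + 277 @ $4 + 103 @ $2 + 115 @ $6 = $2,736
LIFO COGS: 326 @ $1 + 136 @ $6 + 103 @ $2 + 52 @ $4 = $1,556
Difference = |$2,736 − $1,556| = $1,180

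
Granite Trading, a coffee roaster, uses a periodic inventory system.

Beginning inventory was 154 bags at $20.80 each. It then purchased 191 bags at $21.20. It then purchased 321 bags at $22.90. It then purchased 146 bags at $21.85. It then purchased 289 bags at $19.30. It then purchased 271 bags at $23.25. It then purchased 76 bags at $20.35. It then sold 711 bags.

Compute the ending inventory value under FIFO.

Sale 1 (711) [FIFO — oldest first]: 154 @ $20.80 + 191 @ $21.20 + 321 @ $22.90 + 45 @ $21.85 = $15,586.55
Ending inventory: 101 @ $21.85 + 289 @ $19.30 + 271 @ $23.25 + 76 @ $20.35 = $15,631.90

Ending inventory = $15,631.90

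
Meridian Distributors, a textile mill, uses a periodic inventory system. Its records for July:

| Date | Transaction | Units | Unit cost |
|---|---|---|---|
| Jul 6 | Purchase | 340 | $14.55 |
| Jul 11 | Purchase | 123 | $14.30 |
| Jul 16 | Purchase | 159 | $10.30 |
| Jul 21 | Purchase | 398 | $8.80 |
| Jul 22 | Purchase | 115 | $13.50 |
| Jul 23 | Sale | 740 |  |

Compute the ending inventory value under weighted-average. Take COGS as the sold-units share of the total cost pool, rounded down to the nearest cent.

Jul 23, sell 740: 740/1135 × $13,398.50 → $8,735.58
Ending inventory (cost pool remaining) = $4,662.92

Ending inventory = $4,662.92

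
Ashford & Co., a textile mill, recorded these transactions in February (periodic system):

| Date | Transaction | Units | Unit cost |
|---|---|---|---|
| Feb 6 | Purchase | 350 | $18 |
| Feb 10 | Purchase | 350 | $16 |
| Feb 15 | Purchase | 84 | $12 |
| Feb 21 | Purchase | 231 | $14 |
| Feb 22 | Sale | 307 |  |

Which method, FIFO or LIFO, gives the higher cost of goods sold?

FIFO

FIFO COGS: 307 @ $18 = $5,526
LIFO COGS: 231 @ $14 + 76 @ $12 = $4,146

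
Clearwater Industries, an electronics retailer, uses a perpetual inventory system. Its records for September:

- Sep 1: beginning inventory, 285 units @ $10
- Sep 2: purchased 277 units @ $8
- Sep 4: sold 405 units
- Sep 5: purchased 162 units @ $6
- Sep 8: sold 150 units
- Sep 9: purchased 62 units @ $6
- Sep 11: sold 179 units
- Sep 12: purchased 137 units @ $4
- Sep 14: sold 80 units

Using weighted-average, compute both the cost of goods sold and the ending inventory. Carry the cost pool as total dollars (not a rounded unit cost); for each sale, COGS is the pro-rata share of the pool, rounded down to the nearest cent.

After Sep 1: 285 on hand, pool $2,850.00 (≈ $10.0000 each)
After Sep 2: 562 on hand, pool $5,066.00 (≈ $9.0142 each)
Sep 4, sell 405: 405/562 × $5,066.00 → $3,650.76
After Sep 5: 319 on hand, pool $2,387.24 (≈ $7.4835 each)
Sep 8, sell 150: 150/319 × $2,387.24 → $1,122.52
After Sep 9: 231 on hand, pool $1,636.72 (≈ $7.0854 each)
Sep 11, sell 179: 179/231 × $1,636.72 → $1,268.28
After Sep 12: 189 on hand, pool $916.44 (≈ $4.8489 each)
Sep 14, sell 80: 80/189 × $916.44 → $387.91
Total COGS = $3,650.76 + $1,122.52 + $1,268.28 + $387.91 = $6,429.47
Ending inventory (cost pool remaining) = $528.53
Check: goods available $6,958.00 = COGS $6,429.47 + ending $528.53

COGS = $6,429.47; ending inventory = $528.53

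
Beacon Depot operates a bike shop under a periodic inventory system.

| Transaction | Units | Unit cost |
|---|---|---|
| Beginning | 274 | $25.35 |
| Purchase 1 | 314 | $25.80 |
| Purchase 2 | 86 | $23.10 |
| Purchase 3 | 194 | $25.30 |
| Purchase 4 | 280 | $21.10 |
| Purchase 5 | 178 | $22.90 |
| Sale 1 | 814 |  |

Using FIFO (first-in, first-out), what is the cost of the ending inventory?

Sale 1 (814) [FIFO — oldest first]: 274 @ $25.35 + 314 @ $25.80 + 86 @ $23.10 + 140 @ $25.30 = $20,575.70
Ending inventory: 54 @ $25.30 + 280 @ $21.10 + 178 @ $22.90 = $11,350.40
Check: goods available $31,926.10 = COGS $20,575.70 + ending $11,350.40

Ending inventory = $11,350.40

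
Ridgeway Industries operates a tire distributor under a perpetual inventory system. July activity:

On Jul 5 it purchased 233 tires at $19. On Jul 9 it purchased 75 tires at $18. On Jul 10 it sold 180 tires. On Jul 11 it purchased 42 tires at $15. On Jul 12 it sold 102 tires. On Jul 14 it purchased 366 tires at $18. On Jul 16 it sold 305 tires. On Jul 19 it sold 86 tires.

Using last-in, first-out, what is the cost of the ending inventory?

Ending inventory = $817

Jul 10, 180 sold [LIFO — newest first]: 75 @ $18 + 105 @ $19 = $3,345
Jul 12, 102 sold [LIFO — newest first]: 42 @ $15 + 60 @ $19 = $1,770
Jul 16, 305 sold [LIFO — newest first]: 305 @ $18 = $5,490
Jul 19, 86 sold [LIFO — newest first]: 61 @ $18 + 25 @ $19 = $1,573
Total COGS = $3,345 + $1,770 + $5,490 + $1,573 = $12,178
Ending inventory: 43 @ $19 = $817
Check: goods available $12,995 = COGS $12,178 + ending $817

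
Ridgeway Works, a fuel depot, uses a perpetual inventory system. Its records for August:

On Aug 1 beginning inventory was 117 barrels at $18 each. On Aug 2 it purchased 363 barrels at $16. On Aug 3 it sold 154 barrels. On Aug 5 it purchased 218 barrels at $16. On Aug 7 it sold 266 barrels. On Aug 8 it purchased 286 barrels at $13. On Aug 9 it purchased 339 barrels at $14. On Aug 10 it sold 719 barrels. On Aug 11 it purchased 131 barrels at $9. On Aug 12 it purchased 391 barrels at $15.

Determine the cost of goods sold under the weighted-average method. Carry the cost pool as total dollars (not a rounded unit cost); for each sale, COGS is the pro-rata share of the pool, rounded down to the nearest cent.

After Aug 1: 117 on hand, pool $2,106.00 (≈ $18.0000 each)
After Aug 2: 480 on hand, pool $7,914.00 (≈ $16.4875 each)
Aug 3, sell 154: 154/480 × $7,914.00 → $2,539.07
After Aug 5: 544 on hand, pool $8,862.93 (≈ $16.2922 each)
Aug 7, sell 266: 266/544 × $8,862.93 → $4,333.71
After Aug 8: 564 on hand, pool $8,247.22 (≈ $14.6227 each)
After Aug 9: 903 on hand, pool $12,993.22 (≈ $14.3889 each)
Aug 10, sell 719: 719/903 × $12,993.22 → $10,345.65
After Aug 11: 315 on hand, pool $3,826.57 (≈ $12.1478 each)
After Aug 12: 706 on hand, pool $9,691.57 (≈ $13.7274 each)
Total COGS = $2,539.07 + $4,333.71 + $10,345.65 = $17,218.43
Ending inventory (cost pool remaining) = $9,691.57

COGS = $17,218.43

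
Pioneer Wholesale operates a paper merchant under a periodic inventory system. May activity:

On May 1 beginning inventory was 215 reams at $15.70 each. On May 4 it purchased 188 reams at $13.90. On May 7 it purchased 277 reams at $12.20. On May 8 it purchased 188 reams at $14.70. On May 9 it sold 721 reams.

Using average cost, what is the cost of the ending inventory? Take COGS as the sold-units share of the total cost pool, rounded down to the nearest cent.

May 9, sell 721: 721/868 × $12,131.70 → $10,077.13
Ending inventory (cost pool remaining) = $2,054.57
Check: goods available $12,131.70 = COGS $10,077.13 + ending $2,054.57

Ending inventory = $2,054.57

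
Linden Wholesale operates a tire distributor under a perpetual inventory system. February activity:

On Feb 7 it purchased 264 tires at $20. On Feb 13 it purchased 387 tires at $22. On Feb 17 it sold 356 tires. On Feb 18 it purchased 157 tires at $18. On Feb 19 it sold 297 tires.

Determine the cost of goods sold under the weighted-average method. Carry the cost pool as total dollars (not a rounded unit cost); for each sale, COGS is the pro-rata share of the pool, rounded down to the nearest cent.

COGS = $13,507.40

After Feb 7: 264 on hand, pool $5,280.00 (≈ $20.0000 each)
After Feb 13: 651 on hand, pool $13,794.00 (≈ $21.1889 each)
Feb 17, sell 356: 356/651 × $13,794.00 → $7,543.26
After Feb 18: 452 on hand, pool $9,076.74 (≈ $20.0813 each)
Feb 19, sell 297: 297/452 × $9,076.74 → $5,964.14
Total COGS = $7,543.26 + $5,964.14 = $13,507.40
Ending inventory (cost pool remaining) = $3,112.60
Check: goods available $16,620.00 = COGS $13,507.40 + ending $3,112.60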